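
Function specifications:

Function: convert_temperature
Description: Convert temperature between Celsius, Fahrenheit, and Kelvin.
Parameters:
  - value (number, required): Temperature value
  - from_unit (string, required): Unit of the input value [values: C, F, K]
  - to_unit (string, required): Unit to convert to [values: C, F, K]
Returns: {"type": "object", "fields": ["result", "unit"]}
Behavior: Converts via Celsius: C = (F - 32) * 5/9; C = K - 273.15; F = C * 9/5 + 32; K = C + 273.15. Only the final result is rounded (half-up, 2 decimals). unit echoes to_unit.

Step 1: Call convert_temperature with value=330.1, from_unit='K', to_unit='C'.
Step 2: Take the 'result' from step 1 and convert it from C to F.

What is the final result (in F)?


Step 1: convert_temperature(value=330.1, from_unit=K, to_unit=C)
  To C: 330.1 - 273.15 = 56.95
  Target is C: 56.95
  Round to 2 decimals: 56.95
  -> result = 56.95 C
Step 2: convert_temperature(value=56.95, from_unit=C, to_unit=F)
  Input already in C: 56.95
  To F: 56.95 * 9/5 + 32 = 134.51
  Round to 2 decimals: 134.51
  -> result = 134.51 F
134.51 F


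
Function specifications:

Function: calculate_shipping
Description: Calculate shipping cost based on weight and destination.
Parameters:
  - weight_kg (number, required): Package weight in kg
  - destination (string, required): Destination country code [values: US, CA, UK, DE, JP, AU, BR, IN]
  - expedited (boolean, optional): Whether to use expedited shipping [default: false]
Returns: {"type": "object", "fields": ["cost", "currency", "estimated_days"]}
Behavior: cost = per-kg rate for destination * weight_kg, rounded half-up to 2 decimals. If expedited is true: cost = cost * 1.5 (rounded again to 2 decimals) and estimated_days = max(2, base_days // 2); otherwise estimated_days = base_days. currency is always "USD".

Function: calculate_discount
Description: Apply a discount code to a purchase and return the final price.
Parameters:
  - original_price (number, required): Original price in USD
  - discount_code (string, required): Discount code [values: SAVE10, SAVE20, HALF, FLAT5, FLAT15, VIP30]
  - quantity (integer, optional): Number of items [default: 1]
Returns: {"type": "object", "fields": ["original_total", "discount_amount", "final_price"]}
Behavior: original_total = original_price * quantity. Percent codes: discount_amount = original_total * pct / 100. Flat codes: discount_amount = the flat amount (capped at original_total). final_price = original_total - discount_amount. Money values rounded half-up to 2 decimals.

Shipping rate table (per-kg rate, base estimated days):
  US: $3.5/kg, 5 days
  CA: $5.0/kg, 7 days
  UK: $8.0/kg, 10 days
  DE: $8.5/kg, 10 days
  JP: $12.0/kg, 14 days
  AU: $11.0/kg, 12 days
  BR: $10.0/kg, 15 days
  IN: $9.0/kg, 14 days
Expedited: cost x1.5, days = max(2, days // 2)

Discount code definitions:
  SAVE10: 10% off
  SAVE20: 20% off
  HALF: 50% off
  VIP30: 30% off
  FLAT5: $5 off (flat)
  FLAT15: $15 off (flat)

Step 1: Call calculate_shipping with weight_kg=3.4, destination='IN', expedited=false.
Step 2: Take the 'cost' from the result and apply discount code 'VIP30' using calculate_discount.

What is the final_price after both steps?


Step 1: calculate_shipping(weight_kg=3.4, destination=IN, expedited=false)
  Rate for IN: $9.0/kg, base 14 days
  cost = 9.0 * 3.4 = 30.6 -> 30.60
  expedited not set/false: estimated_days = 14
  -> cost = 30.60 USD
Step 2: calculate_discount(original_price=30.6, discount_code=VIP30, quantity=1)
  original_total = 30.6 * 1 = 30.60
  VIP30 = 30% off: discount_amount = 30.60 * 30/100 = 9.18 -> 9.18
  final_price = 30.60 - 9.18 = 21.42
  -> final_price = 21.42
$21.42


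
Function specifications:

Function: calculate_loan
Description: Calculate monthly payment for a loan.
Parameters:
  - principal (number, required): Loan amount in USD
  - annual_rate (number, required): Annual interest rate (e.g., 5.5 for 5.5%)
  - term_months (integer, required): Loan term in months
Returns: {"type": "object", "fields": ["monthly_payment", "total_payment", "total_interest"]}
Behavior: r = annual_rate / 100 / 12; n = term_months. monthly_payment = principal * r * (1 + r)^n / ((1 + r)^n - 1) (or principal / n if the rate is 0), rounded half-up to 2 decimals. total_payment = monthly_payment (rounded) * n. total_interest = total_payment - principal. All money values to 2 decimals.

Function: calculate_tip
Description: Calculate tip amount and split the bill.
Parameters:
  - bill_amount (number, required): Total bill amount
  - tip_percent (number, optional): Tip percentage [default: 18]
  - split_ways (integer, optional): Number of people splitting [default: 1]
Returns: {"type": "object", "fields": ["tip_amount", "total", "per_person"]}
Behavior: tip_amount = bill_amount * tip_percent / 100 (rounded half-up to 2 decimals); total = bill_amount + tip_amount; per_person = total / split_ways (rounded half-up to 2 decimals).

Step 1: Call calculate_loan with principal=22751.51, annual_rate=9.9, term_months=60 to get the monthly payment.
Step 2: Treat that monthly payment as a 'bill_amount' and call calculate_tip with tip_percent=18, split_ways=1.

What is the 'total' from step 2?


Step 1: calculate_loan(principal=22751.51, annual_rate=9.9, term_months=60)
  r = 9.9 / 100 / 12 = 0.00825 (keep full precision)
  (1 + r)^60 = 1.63717024
  monthly_payment = 22751.51 * 0.00825 * 1.63717024 / (1.63717024 - 1) = 482.283644 -> 482.28
  total_payment = 482.28 * 60 = 28936.80
  total_interest = 28936.80 - 22751.51 = 6185.29
  -> monthly_payment = 482.28
Step 2: calculate_tip(bill_amount=482.28, tip_percent=18, split_ways=1)
  tip_amount = 482.28 * 18/100 = 86.8104 -> 86.81
  total = 482.28 + 86.81 = 569.09
  per_person = 569.09 / 1 = 569.09 -> 569.09
  -> total = 569.09
$569.09


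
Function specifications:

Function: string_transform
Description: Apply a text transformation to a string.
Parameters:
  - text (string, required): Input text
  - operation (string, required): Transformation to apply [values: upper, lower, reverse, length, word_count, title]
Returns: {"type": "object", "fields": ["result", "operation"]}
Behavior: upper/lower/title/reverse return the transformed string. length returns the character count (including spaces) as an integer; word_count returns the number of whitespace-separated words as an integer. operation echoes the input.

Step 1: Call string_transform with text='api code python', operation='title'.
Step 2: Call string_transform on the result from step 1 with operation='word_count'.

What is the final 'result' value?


Step 1: string_transform(text='api code python', operation='title')
  -> result = 'Api Code Python'
Step 2: string_transform(text='Api Code Python', operation='word_count')
  words: Api, Code, Python -> 3
  -> result = 3
3


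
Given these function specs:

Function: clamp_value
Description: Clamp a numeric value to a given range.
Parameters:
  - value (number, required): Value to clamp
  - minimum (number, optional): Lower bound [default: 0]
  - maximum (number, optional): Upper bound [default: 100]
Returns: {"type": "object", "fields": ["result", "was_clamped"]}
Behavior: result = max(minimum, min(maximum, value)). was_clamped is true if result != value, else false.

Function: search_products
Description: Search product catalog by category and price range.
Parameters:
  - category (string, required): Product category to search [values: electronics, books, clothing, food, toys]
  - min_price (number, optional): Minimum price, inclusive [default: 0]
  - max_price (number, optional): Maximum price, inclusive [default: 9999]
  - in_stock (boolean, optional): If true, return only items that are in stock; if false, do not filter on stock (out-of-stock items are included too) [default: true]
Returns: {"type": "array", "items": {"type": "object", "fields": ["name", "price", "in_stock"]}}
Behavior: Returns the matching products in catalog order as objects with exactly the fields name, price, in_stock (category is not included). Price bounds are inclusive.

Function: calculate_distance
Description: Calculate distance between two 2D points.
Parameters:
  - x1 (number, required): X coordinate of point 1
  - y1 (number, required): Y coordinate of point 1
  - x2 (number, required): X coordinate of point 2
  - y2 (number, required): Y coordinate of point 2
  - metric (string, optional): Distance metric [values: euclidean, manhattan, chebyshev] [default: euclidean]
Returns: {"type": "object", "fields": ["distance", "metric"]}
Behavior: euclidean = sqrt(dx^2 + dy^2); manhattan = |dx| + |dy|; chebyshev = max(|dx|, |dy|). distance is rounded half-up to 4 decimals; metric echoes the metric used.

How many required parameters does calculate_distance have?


Parameters of calculate_distance: x1 (required), y1 (required), x2 (required), y2 (required), metric (optional)
Required count:
4


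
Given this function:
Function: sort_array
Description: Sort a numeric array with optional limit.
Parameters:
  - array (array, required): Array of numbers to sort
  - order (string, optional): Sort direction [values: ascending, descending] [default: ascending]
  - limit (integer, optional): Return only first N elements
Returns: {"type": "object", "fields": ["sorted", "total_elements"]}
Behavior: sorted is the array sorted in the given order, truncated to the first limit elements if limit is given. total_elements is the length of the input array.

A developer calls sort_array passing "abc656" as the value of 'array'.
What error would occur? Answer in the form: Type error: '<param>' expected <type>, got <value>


Spec: 'array' is declared as array; "abc656" is a string.
Type error: 'array' expected array, got "abc656"


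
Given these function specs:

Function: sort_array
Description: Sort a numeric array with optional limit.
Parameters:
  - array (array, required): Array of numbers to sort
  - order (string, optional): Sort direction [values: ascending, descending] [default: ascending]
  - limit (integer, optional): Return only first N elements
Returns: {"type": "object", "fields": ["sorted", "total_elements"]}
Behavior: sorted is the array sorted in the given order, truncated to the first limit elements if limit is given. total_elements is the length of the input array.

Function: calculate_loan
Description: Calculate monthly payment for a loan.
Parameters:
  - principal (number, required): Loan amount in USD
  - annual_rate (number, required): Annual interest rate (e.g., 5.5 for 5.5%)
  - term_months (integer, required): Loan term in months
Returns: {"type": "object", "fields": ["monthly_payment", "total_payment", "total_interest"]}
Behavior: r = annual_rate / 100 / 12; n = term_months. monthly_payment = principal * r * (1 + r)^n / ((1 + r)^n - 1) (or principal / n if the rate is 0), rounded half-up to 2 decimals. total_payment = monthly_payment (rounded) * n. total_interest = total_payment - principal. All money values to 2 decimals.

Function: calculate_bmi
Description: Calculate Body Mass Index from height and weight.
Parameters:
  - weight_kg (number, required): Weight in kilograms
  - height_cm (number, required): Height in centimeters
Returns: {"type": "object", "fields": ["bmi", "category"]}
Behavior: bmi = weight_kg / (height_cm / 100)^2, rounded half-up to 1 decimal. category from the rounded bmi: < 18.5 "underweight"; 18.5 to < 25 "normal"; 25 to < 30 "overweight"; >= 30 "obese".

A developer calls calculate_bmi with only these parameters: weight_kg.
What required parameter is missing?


Required parameters: weight_kg, height_cm
Provided: weight_kg
Missing: height_cm
height_cm


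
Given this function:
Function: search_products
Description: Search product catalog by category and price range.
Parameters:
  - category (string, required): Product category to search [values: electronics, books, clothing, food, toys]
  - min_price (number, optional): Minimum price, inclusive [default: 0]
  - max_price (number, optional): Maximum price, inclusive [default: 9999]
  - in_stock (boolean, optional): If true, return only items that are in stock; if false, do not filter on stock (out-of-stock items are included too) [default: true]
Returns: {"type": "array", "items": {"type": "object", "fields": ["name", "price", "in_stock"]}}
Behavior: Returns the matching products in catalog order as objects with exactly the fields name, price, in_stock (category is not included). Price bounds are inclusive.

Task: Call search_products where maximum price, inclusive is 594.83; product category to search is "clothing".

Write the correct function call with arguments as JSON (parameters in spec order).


Mapping each described value to its parameter name:
  'Maximum price, inclusive' -> max_price = 594.83
  'Product category to search' -> category = "clothing"
search_products({"category": "clothing", "max_price": 594.83})


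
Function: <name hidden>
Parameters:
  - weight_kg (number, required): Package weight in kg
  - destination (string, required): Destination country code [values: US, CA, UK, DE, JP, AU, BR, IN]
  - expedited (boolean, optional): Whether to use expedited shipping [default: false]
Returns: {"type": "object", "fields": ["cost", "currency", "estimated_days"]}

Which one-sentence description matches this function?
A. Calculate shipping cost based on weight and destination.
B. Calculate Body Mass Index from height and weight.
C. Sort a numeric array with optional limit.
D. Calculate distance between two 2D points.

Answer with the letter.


Parameters weight_kg, destination, expedited and return ["cost", "currency", "estimated_days"] fit: Calculate shipping cost based on weight and destination.
A


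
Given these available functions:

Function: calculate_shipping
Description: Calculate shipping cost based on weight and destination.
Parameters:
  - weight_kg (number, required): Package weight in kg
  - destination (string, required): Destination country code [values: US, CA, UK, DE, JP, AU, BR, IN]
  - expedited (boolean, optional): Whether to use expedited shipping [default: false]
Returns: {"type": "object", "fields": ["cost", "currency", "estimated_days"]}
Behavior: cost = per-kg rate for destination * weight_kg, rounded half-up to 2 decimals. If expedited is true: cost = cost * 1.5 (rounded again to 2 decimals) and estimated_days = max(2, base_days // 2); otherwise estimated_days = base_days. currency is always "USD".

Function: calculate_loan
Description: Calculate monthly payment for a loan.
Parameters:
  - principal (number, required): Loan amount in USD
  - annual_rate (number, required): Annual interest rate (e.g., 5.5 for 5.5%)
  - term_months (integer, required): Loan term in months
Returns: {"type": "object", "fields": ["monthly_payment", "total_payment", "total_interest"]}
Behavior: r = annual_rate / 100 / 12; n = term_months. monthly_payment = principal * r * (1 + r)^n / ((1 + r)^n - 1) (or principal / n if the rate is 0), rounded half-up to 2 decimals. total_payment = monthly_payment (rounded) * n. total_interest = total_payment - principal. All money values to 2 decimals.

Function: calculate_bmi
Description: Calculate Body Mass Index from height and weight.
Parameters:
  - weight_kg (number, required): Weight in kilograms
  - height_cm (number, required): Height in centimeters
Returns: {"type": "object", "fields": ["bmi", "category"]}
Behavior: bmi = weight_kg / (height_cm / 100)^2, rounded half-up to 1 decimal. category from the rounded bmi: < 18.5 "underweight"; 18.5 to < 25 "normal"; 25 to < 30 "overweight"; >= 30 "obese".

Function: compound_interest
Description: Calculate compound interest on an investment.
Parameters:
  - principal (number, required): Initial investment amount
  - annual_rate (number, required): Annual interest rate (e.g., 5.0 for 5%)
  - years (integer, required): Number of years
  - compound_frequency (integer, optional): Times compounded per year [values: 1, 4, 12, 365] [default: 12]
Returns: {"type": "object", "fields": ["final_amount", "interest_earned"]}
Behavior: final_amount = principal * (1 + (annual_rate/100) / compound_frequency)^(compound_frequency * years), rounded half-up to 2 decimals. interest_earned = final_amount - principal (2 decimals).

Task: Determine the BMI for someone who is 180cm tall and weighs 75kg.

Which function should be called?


The task needs a function whose description is: Calculate Body Mass Index from height and weight.
calculate_bmi


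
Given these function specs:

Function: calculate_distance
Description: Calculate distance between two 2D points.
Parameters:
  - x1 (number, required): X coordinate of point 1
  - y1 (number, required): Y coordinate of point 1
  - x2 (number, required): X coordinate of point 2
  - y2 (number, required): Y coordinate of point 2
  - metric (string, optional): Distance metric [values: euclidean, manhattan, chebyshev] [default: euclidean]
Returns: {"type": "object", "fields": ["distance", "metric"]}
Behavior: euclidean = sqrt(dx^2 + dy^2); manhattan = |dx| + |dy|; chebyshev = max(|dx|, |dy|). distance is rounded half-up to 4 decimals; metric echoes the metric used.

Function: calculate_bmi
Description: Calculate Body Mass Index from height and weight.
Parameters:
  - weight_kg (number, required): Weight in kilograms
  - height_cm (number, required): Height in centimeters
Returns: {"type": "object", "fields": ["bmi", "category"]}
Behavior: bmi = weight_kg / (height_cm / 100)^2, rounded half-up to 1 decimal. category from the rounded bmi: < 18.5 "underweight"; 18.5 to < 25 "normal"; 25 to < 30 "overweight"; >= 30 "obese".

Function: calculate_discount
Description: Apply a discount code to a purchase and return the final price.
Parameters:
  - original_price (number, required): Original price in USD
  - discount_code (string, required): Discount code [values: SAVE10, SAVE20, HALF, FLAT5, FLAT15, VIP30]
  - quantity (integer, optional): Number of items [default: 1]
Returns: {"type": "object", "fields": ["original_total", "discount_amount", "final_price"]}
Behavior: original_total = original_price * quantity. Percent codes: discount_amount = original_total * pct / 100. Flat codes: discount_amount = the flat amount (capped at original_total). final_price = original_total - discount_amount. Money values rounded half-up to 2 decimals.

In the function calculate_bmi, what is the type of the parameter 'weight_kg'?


The calculate_bmi spec declares:
  - weight_kg (number, required): Weight in kilograms
Type:
number


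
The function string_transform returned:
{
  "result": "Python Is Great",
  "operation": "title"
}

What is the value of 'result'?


Python Is Great


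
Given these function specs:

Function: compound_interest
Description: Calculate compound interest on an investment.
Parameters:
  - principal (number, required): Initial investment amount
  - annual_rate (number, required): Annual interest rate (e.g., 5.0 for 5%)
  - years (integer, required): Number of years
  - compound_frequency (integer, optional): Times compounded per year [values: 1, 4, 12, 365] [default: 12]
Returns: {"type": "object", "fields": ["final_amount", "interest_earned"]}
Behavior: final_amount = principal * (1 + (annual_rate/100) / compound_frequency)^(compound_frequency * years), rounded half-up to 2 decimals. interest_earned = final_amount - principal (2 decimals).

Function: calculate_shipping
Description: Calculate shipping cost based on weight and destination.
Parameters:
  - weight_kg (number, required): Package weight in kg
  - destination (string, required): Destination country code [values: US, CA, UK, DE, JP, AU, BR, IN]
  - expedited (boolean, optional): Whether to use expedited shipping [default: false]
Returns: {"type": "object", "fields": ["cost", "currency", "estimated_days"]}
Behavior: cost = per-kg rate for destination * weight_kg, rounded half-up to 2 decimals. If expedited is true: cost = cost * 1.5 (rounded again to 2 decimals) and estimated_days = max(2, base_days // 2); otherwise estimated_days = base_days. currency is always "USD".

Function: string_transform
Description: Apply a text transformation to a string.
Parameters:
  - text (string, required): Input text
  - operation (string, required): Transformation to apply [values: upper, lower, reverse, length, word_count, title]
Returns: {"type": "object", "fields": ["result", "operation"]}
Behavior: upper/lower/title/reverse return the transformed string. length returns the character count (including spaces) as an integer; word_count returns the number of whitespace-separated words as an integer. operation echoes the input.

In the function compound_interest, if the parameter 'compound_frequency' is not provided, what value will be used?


The compound_interest spec declares:
  - compound_frequency (integer, optional): Times compounded per year [values: 1, 4, 12, 365] [default: 12]
Default:
12


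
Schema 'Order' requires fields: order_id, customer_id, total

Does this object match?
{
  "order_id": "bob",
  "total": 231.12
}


Checking required fields...
Missing: customer_id
Invalid - missing required field 'customer_id'


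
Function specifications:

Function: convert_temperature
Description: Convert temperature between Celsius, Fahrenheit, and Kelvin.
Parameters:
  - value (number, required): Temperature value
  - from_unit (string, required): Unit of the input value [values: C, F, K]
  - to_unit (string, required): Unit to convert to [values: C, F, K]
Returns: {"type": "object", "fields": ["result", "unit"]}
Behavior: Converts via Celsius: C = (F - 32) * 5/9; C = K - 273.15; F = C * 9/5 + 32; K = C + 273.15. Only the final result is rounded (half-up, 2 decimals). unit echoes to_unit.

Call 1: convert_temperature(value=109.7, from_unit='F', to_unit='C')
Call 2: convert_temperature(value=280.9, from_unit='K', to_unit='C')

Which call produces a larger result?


Call 1:
  To C: (109.7 - 32) * 5/9 = 43.166667
  Target is C: 43.166667
  Round to 2 decimals: 43.17
  -> 43.17 C
Call 2:
  To C: 280.9 - 273.15 = 7.75
  Target is C: 7.75
  Round to 2 decimals: 7.75
  -> 7.75 C
Call 1 (43.17 C)


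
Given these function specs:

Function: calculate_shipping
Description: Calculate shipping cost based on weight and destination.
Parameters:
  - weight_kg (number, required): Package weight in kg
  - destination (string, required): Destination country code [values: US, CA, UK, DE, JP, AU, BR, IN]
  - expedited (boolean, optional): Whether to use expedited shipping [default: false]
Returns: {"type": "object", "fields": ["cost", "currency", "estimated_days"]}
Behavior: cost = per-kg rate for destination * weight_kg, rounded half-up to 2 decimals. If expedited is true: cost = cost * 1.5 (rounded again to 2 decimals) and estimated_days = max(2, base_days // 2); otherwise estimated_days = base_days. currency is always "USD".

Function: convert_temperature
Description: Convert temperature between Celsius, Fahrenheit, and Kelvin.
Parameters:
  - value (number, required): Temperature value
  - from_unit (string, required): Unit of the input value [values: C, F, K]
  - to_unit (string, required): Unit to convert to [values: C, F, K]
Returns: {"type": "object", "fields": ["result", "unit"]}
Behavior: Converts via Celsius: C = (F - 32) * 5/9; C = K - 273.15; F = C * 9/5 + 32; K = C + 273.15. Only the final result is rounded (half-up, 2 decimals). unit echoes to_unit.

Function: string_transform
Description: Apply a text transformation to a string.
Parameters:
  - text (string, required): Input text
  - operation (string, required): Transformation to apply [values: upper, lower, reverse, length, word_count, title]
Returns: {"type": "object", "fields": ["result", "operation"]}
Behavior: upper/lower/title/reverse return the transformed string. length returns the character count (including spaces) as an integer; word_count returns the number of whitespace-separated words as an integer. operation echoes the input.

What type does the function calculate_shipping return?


The calculate_shipping spec declares Returns: {"type": "object", "fields": ["cost", "currency", "estimated_days"]}
Type:
object


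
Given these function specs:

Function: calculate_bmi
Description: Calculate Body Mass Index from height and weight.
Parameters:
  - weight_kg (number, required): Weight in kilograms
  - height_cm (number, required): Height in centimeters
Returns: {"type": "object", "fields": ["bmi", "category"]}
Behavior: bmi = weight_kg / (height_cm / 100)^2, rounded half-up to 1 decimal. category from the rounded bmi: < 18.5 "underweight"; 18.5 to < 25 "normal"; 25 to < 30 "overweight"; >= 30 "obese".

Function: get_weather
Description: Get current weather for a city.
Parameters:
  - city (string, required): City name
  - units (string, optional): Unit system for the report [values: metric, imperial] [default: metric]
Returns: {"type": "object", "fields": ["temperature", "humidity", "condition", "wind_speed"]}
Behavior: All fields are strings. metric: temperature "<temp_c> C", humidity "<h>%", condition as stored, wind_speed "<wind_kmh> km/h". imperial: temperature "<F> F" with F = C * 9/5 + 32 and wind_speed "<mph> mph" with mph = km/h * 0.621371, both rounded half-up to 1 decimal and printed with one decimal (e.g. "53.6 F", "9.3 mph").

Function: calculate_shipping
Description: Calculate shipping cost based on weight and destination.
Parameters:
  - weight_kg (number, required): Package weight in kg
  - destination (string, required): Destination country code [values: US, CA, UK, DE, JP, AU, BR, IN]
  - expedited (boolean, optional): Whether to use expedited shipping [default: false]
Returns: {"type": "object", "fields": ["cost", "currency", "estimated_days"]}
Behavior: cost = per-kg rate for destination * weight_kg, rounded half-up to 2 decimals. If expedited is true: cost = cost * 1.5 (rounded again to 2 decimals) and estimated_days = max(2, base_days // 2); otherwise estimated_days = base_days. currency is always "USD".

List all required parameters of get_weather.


Parameters of get_weather and their required/optional flag:
  city: required
  units: optional
city


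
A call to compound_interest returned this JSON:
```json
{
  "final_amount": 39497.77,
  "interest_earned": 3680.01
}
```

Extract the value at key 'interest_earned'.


3680.01


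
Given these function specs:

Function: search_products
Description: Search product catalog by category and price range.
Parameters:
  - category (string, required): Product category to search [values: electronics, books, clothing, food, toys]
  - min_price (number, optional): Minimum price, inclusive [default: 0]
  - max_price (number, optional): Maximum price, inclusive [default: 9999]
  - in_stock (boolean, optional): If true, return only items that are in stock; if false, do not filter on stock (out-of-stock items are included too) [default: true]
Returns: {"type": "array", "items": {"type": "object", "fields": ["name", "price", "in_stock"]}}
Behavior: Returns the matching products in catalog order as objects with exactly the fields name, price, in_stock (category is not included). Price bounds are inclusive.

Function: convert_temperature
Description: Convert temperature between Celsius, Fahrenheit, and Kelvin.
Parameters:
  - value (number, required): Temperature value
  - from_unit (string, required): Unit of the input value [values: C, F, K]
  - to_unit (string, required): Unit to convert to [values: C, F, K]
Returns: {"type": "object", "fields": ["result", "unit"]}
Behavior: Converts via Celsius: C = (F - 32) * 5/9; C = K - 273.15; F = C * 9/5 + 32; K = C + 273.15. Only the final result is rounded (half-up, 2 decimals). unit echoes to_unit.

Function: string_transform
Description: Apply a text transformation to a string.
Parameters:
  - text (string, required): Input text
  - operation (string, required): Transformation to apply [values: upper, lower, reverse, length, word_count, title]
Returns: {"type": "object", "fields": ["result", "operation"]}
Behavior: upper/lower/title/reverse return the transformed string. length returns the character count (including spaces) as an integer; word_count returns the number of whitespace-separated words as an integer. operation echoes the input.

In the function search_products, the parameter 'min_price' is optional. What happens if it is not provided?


The search_products spec declares:
  - min_price (number, optional): Minimum price, inclusive [default: 0]
It defaults to 0


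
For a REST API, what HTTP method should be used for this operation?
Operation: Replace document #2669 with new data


GET = read, POST = create, PUT = update/replace, DELETE = remove
This operation is an update/replace.
PUT


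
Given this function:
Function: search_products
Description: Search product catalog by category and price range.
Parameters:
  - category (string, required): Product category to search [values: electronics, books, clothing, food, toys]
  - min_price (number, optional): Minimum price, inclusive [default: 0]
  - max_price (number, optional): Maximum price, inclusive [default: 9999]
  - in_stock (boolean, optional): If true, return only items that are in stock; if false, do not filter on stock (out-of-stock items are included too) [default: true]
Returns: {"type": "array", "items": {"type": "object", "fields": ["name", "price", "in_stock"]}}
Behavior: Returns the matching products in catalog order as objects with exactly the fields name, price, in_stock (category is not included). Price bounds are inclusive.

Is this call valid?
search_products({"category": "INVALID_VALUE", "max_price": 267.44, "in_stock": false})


Checking parameter values...
Parameter 'category' has value 'INVALID_VALUE' not in allowed: electronics, books, clothing, food, toys
Invalid - 'category' must be one of electronics, books, clothing, food, toys


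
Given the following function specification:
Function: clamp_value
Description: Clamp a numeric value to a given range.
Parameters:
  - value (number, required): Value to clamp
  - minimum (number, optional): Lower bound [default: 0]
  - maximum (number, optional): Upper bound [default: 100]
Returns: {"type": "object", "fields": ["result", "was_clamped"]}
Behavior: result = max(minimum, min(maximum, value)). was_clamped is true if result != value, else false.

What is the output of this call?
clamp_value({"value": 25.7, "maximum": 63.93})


Defaults applied: minimum=0
result = max(0, min(63.93, 25.7)) = max(0, 25.7) = 25.7
was_clamped = (25.7 != 25.7) = false
Output:
{"result": 25.7, "was_clamped": false}


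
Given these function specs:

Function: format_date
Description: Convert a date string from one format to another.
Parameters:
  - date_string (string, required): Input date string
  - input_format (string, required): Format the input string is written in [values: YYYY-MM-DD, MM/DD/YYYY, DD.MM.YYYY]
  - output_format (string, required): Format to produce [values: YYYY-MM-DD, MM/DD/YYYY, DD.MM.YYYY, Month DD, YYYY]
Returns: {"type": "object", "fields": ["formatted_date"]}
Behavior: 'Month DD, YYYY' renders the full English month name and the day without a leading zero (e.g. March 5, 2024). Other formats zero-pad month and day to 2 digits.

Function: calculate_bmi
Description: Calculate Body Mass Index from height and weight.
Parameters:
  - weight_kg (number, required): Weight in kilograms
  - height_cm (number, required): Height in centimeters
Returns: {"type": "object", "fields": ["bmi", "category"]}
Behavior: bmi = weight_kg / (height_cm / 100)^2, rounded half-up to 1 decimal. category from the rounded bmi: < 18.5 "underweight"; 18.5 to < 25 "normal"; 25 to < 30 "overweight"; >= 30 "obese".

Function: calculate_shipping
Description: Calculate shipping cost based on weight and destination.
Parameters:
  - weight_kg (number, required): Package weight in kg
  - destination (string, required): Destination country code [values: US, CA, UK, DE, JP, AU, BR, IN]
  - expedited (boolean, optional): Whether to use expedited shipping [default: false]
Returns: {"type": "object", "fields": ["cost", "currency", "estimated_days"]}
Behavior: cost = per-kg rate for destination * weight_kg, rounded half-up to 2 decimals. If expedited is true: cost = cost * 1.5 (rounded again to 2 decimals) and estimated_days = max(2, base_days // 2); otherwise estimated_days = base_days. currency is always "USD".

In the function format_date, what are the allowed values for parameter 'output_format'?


The format_date spec declares:
  - output_format (string, required): Format to produce [values: YYYY-MM-DD, MM/DD/YYYY, DD.MM.YYYY, Month DD, YYYY]
Allowed values:
YYYY-MM-DD, MM/DD/YYYY, DD.MM.YYYY, Month DD, YYYY


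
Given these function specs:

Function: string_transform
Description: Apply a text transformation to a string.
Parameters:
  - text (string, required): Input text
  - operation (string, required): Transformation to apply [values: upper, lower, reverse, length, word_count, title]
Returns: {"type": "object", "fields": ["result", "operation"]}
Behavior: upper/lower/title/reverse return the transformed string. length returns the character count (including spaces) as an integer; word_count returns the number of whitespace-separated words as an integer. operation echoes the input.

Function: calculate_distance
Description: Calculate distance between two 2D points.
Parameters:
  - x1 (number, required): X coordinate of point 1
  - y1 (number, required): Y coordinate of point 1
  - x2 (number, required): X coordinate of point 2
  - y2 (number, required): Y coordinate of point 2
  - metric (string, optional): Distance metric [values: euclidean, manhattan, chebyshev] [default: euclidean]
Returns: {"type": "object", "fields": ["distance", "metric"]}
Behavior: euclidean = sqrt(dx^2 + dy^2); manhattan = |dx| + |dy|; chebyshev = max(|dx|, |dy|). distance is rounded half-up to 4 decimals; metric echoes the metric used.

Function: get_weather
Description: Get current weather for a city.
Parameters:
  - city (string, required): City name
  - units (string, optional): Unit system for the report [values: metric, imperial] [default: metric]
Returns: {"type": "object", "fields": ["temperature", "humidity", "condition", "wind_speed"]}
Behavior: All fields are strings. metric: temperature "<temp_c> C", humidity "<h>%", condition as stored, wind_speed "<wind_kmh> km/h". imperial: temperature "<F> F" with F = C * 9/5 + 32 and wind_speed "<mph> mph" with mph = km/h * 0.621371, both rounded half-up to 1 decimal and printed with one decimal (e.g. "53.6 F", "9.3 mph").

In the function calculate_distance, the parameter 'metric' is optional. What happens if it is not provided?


The calculate_distance spec declares:
  - metric (string, optional): Distance metric [values: euclidean, manhattan, chebyshev] [default: euclidean]
It defaults to euclidean


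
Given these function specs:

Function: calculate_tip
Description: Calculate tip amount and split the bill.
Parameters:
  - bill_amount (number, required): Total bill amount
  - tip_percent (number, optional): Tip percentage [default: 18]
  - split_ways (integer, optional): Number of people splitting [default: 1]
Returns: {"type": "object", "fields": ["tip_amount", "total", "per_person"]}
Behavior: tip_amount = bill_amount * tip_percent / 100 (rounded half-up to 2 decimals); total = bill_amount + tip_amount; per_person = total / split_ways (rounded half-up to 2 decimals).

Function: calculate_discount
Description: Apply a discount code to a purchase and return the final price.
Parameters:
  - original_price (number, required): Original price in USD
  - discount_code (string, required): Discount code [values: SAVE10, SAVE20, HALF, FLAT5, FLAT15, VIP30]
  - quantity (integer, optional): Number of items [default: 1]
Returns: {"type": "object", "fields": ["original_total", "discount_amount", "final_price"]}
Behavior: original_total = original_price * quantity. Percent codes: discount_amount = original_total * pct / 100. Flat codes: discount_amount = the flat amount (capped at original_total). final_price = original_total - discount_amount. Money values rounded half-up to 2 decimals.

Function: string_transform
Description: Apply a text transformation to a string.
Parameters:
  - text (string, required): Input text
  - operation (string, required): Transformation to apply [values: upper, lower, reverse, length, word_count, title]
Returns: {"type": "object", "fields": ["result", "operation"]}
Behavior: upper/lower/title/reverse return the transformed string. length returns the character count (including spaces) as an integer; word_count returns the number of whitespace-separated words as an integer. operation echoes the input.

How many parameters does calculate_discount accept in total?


Parameters of calculate_discount: original_price (required), discount_code (required), quantity (optional)
Total:
3


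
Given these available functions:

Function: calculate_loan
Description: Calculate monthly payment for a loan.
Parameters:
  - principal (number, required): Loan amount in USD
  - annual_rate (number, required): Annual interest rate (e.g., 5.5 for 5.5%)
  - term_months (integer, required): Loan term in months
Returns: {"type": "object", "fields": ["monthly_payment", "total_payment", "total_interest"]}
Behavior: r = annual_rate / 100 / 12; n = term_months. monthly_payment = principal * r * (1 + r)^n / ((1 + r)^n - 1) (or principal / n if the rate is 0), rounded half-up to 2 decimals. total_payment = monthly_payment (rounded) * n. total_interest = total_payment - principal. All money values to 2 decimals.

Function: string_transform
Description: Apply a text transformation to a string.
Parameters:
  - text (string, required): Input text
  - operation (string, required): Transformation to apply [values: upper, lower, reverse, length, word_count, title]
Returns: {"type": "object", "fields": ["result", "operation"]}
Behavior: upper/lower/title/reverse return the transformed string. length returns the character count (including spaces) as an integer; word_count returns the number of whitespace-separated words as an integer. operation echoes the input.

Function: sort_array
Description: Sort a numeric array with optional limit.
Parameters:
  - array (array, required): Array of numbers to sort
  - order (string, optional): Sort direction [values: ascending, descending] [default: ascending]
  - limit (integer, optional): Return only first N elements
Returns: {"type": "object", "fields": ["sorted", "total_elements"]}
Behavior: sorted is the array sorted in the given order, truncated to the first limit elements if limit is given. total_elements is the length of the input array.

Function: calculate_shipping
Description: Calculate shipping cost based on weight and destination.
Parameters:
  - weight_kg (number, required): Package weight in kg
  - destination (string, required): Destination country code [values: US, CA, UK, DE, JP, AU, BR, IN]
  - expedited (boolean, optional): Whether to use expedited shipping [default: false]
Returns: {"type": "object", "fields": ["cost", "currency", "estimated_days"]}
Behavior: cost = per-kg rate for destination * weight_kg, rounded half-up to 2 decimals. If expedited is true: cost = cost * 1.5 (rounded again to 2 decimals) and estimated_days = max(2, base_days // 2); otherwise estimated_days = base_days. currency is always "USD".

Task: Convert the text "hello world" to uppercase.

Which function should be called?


The task needs a function whose description is: Apply a text transformation to a string.
string_transform


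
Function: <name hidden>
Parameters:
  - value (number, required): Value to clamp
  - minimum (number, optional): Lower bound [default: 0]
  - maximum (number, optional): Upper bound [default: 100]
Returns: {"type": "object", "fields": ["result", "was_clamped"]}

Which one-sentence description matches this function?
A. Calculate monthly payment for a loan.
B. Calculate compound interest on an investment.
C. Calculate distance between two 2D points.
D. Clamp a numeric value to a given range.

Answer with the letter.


Parameters value, minimum, maximum and return ["result", "was_clamped"] fit: Clamp a numeric value to a given range.
D


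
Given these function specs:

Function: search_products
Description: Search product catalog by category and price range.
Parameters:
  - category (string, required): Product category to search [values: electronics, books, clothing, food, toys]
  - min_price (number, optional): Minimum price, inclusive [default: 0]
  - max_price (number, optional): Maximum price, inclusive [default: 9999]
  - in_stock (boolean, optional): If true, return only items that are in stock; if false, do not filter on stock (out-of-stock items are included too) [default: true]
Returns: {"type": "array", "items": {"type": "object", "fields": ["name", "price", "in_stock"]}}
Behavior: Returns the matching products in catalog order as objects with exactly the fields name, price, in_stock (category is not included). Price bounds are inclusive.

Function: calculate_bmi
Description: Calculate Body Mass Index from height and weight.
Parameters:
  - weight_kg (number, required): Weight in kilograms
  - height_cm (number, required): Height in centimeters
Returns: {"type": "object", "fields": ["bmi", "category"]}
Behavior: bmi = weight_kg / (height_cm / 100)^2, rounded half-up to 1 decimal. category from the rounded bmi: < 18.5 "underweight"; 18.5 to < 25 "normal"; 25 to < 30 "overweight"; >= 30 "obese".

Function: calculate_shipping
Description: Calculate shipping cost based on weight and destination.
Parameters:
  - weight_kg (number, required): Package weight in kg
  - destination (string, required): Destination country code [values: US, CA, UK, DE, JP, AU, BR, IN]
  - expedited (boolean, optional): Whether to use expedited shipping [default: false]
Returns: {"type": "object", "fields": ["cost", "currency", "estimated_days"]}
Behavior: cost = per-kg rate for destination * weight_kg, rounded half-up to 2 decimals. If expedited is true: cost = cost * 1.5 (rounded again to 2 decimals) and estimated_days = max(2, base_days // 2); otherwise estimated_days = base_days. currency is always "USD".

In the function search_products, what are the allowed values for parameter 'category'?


The search_products spec declares:
  - category (string, required): Product category to search [values: electronics, books, clothing, food, toys]
Allowed values:
electronics, books, clothing, food, toys
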